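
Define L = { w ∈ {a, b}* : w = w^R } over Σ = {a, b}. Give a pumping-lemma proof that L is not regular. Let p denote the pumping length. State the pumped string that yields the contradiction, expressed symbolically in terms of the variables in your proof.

a^{p+k} b a^p

Suppose for contradiction that L is regular, and let p be the pumping length.
Take w = a^p b a^p, a palindrome of length 2p+1 ≥ p.
The pumping lemma gives a decomposition w = xyz where |xy| ≤ p and |y| ≥ 1.
Because |xy| ≤ p and w begins with p copies of a, we have y = a^k with 1 ≤ k ≤ p.
Pump with i = 2: xy^2z = a^{p+k} b a^p. Its reverse is a^p b a^{p+k}, which differs from xy^2z since k ≥ 1. So xy^2z is not a palindrome and xy^2z ∉ L.
Contradiction. Therefore L is not regular.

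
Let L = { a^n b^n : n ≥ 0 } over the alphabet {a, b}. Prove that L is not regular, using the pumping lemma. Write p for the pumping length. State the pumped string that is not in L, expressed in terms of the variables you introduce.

Toward a contradiction, assume L is regular with pumping length p.
Choose w = a^p b^p, which is in L with |w| = 2p ≥ p.
Write w = xyz as guaranteed by the lemma, with |xy| ≤ p and |y| ≥ 1.
Since the first p symbols of w are all a's and |xy| ≤ p, y lies entirely in the leading a-block: y = a^k for some k with 1 ≤ k ≤ p.
Pump with i = 2: xy^2z = a^{p+k} b^p. For this to lie in L we would need p = p+k, which forces k = 0. But k ≥ 1, so xy^2z ∉ L.
This contradicts the pumping lemma, so L is not regular.

a^{p+k} b^p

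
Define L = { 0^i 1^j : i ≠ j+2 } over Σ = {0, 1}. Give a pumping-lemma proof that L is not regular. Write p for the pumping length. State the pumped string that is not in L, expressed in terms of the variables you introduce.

0^{p+p!} 1^{p+p!-2}

Assume L is regular. Let p be the pumping length given by the pumping lemma.
Choose w = 0^p 1^{p+p!-2}. Since p ≠ (p+p!-2)+2 = p+p!, w ∈ L; and |w| ≥ p.
Write w = xyz as guaranteed by the lemma, with |xy| ≤ p and |y| > 0.
Since the first p symbols of w are all 0's and |xy| ≤ p, y lies entirely in the leading 0-block: y = 0^k for some k with 1 ≤ k ≤ p.
Since 1 ≤ k ≤ p, k divides p!; set t = 1 + p!/k. Then xy^t z has p + (p!/k)·k = p + p! copies of 0. Now the 0-count is p+p! and (1-count)+2 = (p+p!-2)+2 = p+p!, so i ≠ j+2 fails. So xy^t z = 0^{p+p!} 1^{p+p!-2} ∉ L.
This contradicts the pumping lemma, so L is not regular.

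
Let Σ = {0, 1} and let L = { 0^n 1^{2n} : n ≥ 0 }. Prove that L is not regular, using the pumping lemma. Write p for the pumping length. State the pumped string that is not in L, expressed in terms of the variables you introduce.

Assume L is regular; let p be its pumping constant.
Choose w = 0^p 1^{2p}, which is in L with |w| = 3p ≥ p.
By the pumping lemma, w = xyz with |xy| ≤ p and y is nonempty.
Because |xy| ≤ p and w begins with p copies of 0, we have y = 0^k with 1 ≤ k ≤ p.
Pump with i = 2: xy^2z = 0^{p+k} 1^{2p}. For this to lie in L we would need 2p = 2(p+k), which forces k = 0. But k ≥ 1, so xy^2z ∉ L.
This is a contradiction; hence L is not regular.

0^{p+k} 1^{2p}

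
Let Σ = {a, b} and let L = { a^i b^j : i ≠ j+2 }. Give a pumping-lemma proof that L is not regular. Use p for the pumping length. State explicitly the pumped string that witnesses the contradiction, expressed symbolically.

Toward a contradiction, assume L is regular with pumping length p.
Choose w = a^p b^{p+p!-2}. Since p ≠ (p+p!-2)+2 = p+p!, w ∈ L; and |w| ≥ p.
The pumping lemma gives a decomposition w = xyz where |xy| ≤ p and |y| ≥ 1.
The first p characters of w are a's, so xy (and hence y) consists only of a's. Write y = a^k, 1 ≤ k ≤ p.
Since 1 ≤ k ≤ p, k divides p!; set t = 1 + p!/k. Then xy^t z has p + (p!/k)·k = p + p! copies of a. Now the a-count is p+p! and (b-count)+2 = (p+p!-2)+2 = p+p!, so i ≠ j+2 fails. So xy^t z = a^{p+p!} b^{p+p!-2} ∉ L.
Contradiction. Therefore L is not regular.

a^{p+p!} b^{p+p!-2}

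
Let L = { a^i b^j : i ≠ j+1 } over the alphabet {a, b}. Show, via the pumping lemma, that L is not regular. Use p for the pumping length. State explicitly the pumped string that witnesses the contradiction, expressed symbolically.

Assume L is regular; let p be its pumping constant.
Choose w = a^p b^{p+p!-1}. Since p ≠ (p+p!-1)+1 = p+p!, w ∈ L; and |w| ≥ p.
Write w = xyz as guaranteed by the lemma, with |xy| ≤ p and y is nonempty.
Because |xy| ≤ p and w begins with p copies of a, we have y = a^k with 1 ≤ k ≤ p.
Since 1 ≤ k ≤ p, k divides p!; set t = 1 + p!/k. Then xy^t z has p + (p!/k)·k = p + p! copies of a. Now the a-count is p+p! and (b-count)+1 = (p+p!-1)+1 = p+p!, so i ≠ j+1 fails. So xy^t z = a^{p+p!} b^{p+p!-1} ∉ L.
This is a contradiction; hence L is not regular.

a^{p+p!} b^{p+p!-1}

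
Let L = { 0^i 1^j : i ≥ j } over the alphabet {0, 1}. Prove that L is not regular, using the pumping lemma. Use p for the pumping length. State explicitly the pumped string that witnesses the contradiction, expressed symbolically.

0^{p-k} 1^p

Toward a contradiction, assume L is regular with pumping length p.
Choose w = 0^p 1^p ∈ L, with |w| = 2p ≥ p.
By the pumping lemma, w = xyz with |xy| ≤ p and y is nonempty.
Since the first p symbols of w are all 0's and |xy| ≤ p, y lies entirely in the leading 0-block: y = 0^k for some k with 1 ≤ k ≤ p.
Consider xy^0z = xz = 0^{p-k} 1^p. Since k ≥ 1, the 0-count p-k is less than p, so i ≥ j fails; thus xz ∉ L.
This contradicts the pumping lemma, so L is not regular.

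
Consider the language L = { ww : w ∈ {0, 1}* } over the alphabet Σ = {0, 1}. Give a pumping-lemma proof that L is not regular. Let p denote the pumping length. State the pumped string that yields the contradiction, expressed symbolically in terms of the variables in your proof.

0^{p+k} 1^p 0^p 1^p

Assume L is regular. Let p be the pumping length given by the pumping lemma.
Take w = 0^p 1^p 0^p 1^p = uu where u = 0^p1^p; then w ∈ L and |w| = 4p ≥ p.
By the pumping lemma, w = xyz with |xy| ≤ p and |y| ≥ 1.
The first p characters of w are 0's, so xy (and hence y) consists only of 0's. Write y = 0^k, 1 ≤ k ≤ p.
Pump with i = 2: xy^2z = 0^{p+k} 1^p 0^p 1^p, of length 4p+k. Suppose this equals vv. The string starts with 0 and ends with 1, so v does too; thus the boundary between the two copies of v is a 1→0 transition. There is exactly one such transition, at position 2p+k, so |v| = 2p+k and |vv| = 4p+2k ≠ 4p+k since k ≥ 1. So xy^2z ∉ L.
This is a contradiction; hence L is not regular.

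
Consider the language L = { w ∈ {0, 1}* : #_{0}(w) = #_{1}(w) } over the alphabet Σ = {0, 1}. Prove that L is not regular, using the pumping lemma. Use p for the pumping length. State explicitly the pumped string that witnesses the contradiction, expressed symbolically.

0^{p+k} 1^p

Suppose for contradiction that L is regular, and let p be the pumping length.
Choose w = 0^p 1^p ∈ L with |w| = 2p ≥ p.
The pumping lemma gives a decomposition w = xyz where |xy| ≤ p and y is nonempty.
Because |xy| ≤ p and w begins with p copies of 0, we have y = 0^k with 1 ≤ k ≤ p.
Pump with i = 2: xy^2z = 0^{p+k} 1^p has p+k occurrences of 0 but only p of 1. Since k ≥ 1 the counts differ, so xy^2z ∉ L.
This contradicts the pumping lemma, so L is not regular.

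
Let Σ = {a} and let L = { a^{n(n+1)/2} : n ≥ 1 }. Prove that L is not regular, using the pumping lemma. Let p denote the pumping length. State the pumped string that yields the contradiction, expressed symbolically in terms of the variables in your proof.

a^{p(p+1)/2+k}

Suppose for contradiction that L is regular, and let p be the pumping length.
Take w = a^{p(p+1)/2} ∈ L with |w| = p(p+1)/2 ≥ p.
The pumping lemma gives a decomposition w = xyz where |xy| ≤ p and y is nonempty.
Then y = a^k for some k with 1 ≤ k ≤ p.
Pump with i = 2: xy^2z = a^{p(p+1)/2+k}. Since 1 ≤ k ≤ p, p(p+1)/2 < p(p+1)/2+k ≤ p(p+1)/2+p < (p+1)(p+2)/2, so p(p+1)/2+k is strictly between consecutive triangular numbers. So xy^2z ∉ L.
This contradicts the pumping lemma, so L is not regular.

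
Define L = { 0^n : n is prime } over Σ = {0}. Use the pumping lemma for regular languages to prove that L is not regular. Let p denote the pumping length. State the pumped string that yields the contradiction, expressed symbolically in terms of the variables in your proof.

Suppose for contradiction that L is regular, and let p be the pumping length.
Let q be a prime with q ≥ p+2 (infinitely many primes exist), and take w = 0^q ∈ L with |w| = q ≥ p.
The pumping lemma gives a decomposition w = xyz where |xy| ≤ p and |y| ≥ 1.
Then y = 0^k for some k with 1 ≤ k ≤ p.
Since 1 ≤ k ≤ p, |xz| = q-k. Pump with i = q+1: |xy^{q+1}z| = (q-k)+(q+1)k = q+qk = q(1+k), which is composite (both factors ≥ 2). So xy^{q+1}z = 0^{q(1+k)} ∉ L.
This contradicts the pumping lemma, so L is not regular.

0^{q(1+k)}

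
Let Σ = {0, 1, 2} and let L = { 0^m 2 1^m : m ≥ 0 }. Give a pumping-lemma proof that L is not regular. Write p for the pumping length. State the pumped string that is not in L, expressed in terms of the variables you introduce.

0^{p+k} 2 1^p

Toward a contradiction, assume L is regular with pumping length p.
Take w = 0^p 2 1^p ∈ L with |w| = 2p+1 ≥ p.
Write w = xyz as guaranteed by the lemma, with |xy| ≤ p and |y| ≥ 1.
The first p characters of w are 0's, so xy (and hence y) consists only of 0's. Write y = 0^k, 1 ≤ k ≤ p.
Pump with i = 2: xy^2z = 0^{p+k} 2 1^p, which would require p+k = p. But k ≥ 1, so xy^2z ∉ L.
This is a contradiction; hence L is not regular.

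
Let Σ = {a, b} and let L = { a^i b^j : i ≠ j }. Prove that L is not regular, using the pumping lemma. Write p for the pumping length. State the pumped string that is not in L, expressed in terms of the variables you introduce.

a^{p+p!} b^{p+p!}

Assume L is regular. Let p be the pumping length given by the pumping lemma.
Choose w = a^p b^{p+p!}. Since p ≠ p+p!, w ∈ L; and |w| ≥ p.
Write w = xyz as guaranteed by the lemma, with |xy| ≤ p and |y| > 0.
Since the first p symbols of w are all a's and |xy| ≤ p, y lies entirely in the leading a-block: y = a^k for some k with 1 ≤ k ≤ p.
Since 1 ≤ k ≤ p, k divides p!; set t = 1 + p!/k. Then xy^t z has p + (p!/k)·k = p + p! copies of a. Now the a-count equals the b-count, so i ≠ j fails. So xy^t z = a^{p+p!} b^{p+p!} ∉ L.
This is a contradiction; hence L is not regular.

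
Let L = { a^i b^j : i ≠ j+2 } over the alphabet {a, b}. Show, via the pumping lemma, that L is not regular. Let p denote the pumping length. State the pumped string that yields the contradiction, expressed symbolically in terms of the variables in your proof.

Suppose for contradiction that L is regular, and let p be the pumping length.
Choose w = a^p b^{p+p!-2}. Since p ≠ (p+p!-2)+2 = p+p!, w ∈ L; and |w| ≥ p.
The pumping lemma gives a decomposition w = xyz where |xy| ≤ p and |y| ≥ 1.
The first p characters of w are a's, so xy (and hence y) consists only of a's. Write y = a^k, 1 ≤ k ≤ p.
Since 1 ≤ k ≤ p, k divides p!; set t = 1 + p!/k. Then xy^t z has p + (p!/k)·k = p + p! copies of a. Now the a-count is p+p! and (b-count)+2 = (p+p!-2)+2 = p+p!, so i ≠ j+2 fails. So xy^t z = a^{p+p!} b^{p+p!-2} ∉ L.
This is a contradiction; hence L is not regular.

a^{p+p!} b^{p+p!-2}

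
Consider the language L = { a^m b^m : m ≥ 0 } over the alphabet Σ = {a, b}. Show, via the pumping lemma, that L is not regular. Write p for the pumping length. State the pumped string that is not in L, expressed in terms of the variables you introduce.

a^{p+k} b^p

Suppose for contradiction that L is regular, and let p be the pumping length.
Take w = a^p b^p. Then w ∈ L and |w| = 2p ≥ p.
By the pumping lemma, w = xyz with |xy| ≤ p and |y| ≥ 1.
The first p characters of w are a's, so xy (and hence y) consists only of a's. Write y = a^k, 1 ≤ k ≤ p.
Pump with i = 2: xy^2z = a^{p+k} b^p. For this to lie in L we would need p = p+k, which forces k = 0. But k ≥ 1, so xy^2z ∉ L.
Contradiction. Therefore L is not regular.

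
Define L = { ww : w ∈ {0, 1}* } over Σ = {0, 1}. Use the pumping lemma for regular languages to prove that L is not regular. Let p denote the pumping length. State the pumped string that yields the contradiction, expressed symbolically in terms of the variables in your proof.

0^{p+k} 1^p 0^p 1^p

Assume L is regular; let p be its pumping constant.
Take w = 0^p 1^p 0^p 1^p = uu where u = 0^p1^p; then w ∈ L and |w| = 4p ≥ p.
The pumping lemma gives a decomposition w = xyz where |xy| ≤ p and y is nonempty.
Since the first p symbols of w are all 0's and |xy| ≤ p, y lies entirely in the leading 0-block: y = 0^k for some k with 1 ≤ k ≤ p.
Pump with i = 2: xy^2z = 0^{p+k} 1^p 0^p 1^p, of length 4p+k. Suppose this equals vv. The string starts with 0 and ends with 1, so v does too; thus the boundary between the two copies of v is a 1→0 transition. There is exactly one such transition, at position 2p+k, so |v| = 2p+k and |vv| = 4p+2k ≠ 4p+k since k ≥ 1. So xy^2z ∉ L.
This contradicts the pumping lemma, so L is not regular.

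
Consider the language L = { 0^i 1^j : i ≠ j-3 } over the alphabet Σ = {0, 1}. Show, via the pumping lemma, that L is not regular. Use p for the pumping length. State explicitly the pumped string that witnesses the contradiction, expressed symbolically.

Assume L is regular. Let p be the pumping length given by the pumping lemma.
Choose w = 0^p 1^{p+p!+3}. Since p ≠ (p+p!+3)-3 = p+p!, w ∈ L; and |w| ≥ p.
The pumping lemma gives a decomposition w = xyz where |xy| ≤ p and |y| > 0.
Since the first p symbols of w are all 0's and |xy| ≤ p, y lies entirely in the leading 0-block: y = 0^k for some k with 1 ≤ k ≤ p.
Since 1 ≤ k ≤ p, k divides p!; set t = 1 + p!/k. Then xy^t z has p + (p!/k)·k = p + p! copies of 0. Now the 0-count is p+p! and (1-count)-3 = (p+p!+3)-3 = p+p!, so i ≠ j-3 fails. So xy^t z = 0^{p+p!} 1^{p+p!+3} ∉ L.
This is a contradiction; hence L is not regular.

0^{p+p!} 1^{p+p!+3}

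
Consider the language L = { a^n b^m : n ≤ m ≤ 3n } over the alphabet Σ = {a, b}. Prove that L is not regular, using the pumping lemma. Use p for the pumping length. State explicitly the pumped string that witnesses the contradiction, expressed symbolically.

Assume L is regular. Let p be the pumping length given by the pumping lemma.
Take w = a^p b^p ∈ L (since p ≤ p ≤ 3p), with |w| = 2p ≥ p.
The pumping lemma gives a decomposition w = xyz where |xy| ≤ p and |y| ≥ 1.
Since the first p symbols of w are all a's and |xy| ≤ p, y lies entirely in the leading a-block: y = a^k for some k with 1 ≤ k ≤ p.
Pump with i = 2: xy^2z = a^{p+k} b^p. Now n = p+k > p = m, so the condition n ≤ m fails. Thus xy^2z ∉ L.
Contradiction. Therefore L is not regular.

a^{p+k} b^p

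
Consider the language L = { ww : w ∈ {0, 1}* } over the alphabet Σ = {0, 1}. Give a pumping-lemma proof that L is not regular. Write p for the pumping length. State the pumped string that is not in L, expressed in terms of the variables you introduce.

0^{p+k} 1^p 0^p 1^p

Assume L is regular. Let p be the pumping length given by the pumping lemma.
Take w = 0^p 1^p 0^p 1^p = uu where u = 0^p1^p; then w ∈ L and |w| = 4p ≥ p.
By the pumping lemma, w = xyz with |xy| ≤ p and |y| ≥ 1.
The first p characters of w are 0's, so xy (and hence y) consists only of 0's. Write y = 0^k, 1 ≤ k ≤ p.
Pump with i = 2: xy^2z = 0^{p+k} 1^p 0^p 1^p, of length 4p+k. Suppose this equals vv. The string starts with 0 and ends with 1, so v does too; thus the boundary between the two copies of v is a 1→0 transition. There is exactly one such transition, at position 2p+k, so |v| = 2p+k and |vv| = 4p+2k ≠ 4p+k since k ≥ 1. So xy^2z ∉ L.
This contradicts the pumping lemma, so L is not regular.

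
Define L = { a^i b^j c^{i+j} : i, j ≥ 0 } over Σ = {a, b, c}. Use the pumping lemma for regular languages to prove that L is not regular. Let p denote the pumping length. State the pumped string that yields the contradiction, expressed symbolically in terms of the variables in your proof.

a^{p+k} b^p c^{2p}

Suppose for contradiction that L is regular, and let p be the pumping length.
Take w = a^p b^p c^{2p} ∈ L (with i=j=p, i+j=2p), |w| = 4p ≥ p.
The pumping lemma gives a decomposition w = xyz where |xy| ≤ p and |y| ≥ 1.
Because |xy| ≤ p and w begins with p copies of a, we have y = a^k with 1 ≤ k ≤ p.
Consider xy^2z = a^{p+k} b^p c^{2p}. Now the a- and b-counts sum to 2p+k, but the c-count is 2p ≠ 2p+k. So xy^2z ∉ L.
This is a contradiction; hence L is not regular.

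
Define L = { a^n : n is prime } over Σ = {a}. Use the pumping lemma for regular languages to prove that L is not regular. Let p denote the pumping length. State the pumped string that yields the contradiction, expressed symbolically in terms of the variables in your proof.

Toward a contradiction, assume L is regular with pumping length p.
Let q be a prime with q ≥ p+2 (infinitely many primes exist), and take w = a^q ∈ L with |w| = q ≥ p.
By the pumping lemma, w = xyz with |xy| ≤ p and |y| ≥ 1.
Then y = a^k for some k with 1 ≤ k ≤ p.
Since 1 ≤ k ≤ p, |xz| = q-k. Pump with i = q+1: |xy^{q+1}z| = (q-k)+(q+1)k = q+qk = q(1+k), which is composite (both factors ≥ 2). So xy^{q+1}z = a^{q(1+k)} ∉ L.
Contradiction. Therefore L is not regular.

a^{q(1+k)}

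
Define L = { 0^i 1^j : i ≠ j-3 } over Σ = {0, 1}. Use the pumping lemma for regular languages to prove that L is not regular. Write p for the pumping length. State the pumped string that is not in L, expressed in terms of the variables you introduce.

0^{p+p!} 1^{p+p!+3}

Toward a contradiction, assume L is regular with pumping length p.
Choose w = 0^p 1^{p+p!+3}. Since p ≠ (p+p!+3)-3 = p+p!, w ∈ L; and |w| ≥ p.
By the pumping lemma, w = xyz with |xy| ≤ p and y is nonempty.
Since the first p symbols of w are all 0's and |xy| ≤ p, y lies entirely in the leading 0-block: y = 0^k for some k with 1 ≤ k ≤ p.
Since 1 ≤ k ≤ p, k divides p!; set t = 1 + p!/k. Then xy^t z has p + (p!/k)·k = p + p! copies of 0. Now the 0-count is p+p! and (1-count)-3 = (p+p!+3)-3 = p+p!, so i ≠ j-3 fails. So xy^t z = 0^{p+p!} 1^{p+p!+3} ∉ L.
Contradiction. Therefore L is not regular.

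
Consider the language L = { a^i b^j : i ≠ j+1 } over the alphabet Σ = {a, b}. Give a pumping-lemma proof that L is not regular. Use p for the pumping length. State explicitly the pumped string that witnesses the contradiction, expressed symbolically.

a^{p+p!} b^{p+p!-1}

Assume L is regular. Let p be the pumping length given by the pumping lemma.
Choose w = a^p b^{p+p!-1}. Since p ≠ (p+p!-1)+1 = p+p!, w ∈ L; and |w| ≥ p.
Write w = xyz as guaranteed by the lemma, with |xy| ≤ p and |y| ≥ 1.
Because |xy| ≤ p and w begins with p copies of a, we have y = a^k with 1 ≤ k ≤ p.
Since 1 ≤ k ≤ p, k divides p!; set t = 1 + p!/k. Then xy^t z has p + (p!/k)·k = p + p! copies of a. Now the a-count is p+p! and (b-count)+1 = (p+p!-1)+1 = p+p!, so i ≠ j+1 fails. So xy^t z = a^{p+p!} b^{p+p!-1} ∉ L.
This is a contradiction; hence L is not regular.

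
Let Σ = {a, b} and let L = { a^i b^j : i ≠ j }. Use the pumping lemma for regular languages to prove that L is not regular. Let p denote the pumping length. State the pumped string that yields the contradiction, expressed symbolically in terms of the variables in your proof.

Assume L is regular. Let p be the pumping length given by the pumping lemma.
Choose w = a^p b^{p+p!}. Since p ≠ p+p!, w ∈ L; and |w| ≥ p.
The pumping lemma gives a decomposition w = xyz where |xy| ≤ p and |y| ≥ 1.
The first p characters of w are a's, so xy (and hence y) consists only of a's. Write y = a^k, 1 ≤ k ≤ p.
Since 1 ≤ k ≤ p, k divides p!; set t = 1 + p!/k. Then xy^t z has p + (p!/k)·k = p + p! copies of a. Now the a-count equals the b-count, so i ≠ j fails. So xy^t z = a^{p+p!} b^{p+p!} ∉ L.
Contradiction. Therefore L is not regular.

a^{p+p!} b^{p+p!}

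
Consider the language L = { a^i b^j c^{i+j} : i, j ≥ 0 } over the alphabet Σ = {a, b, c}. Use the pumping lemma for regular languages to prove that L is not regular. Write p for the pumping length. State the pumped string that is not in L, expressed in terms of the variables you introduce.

Assume L is regular. Let p be the pumping length given by the pumping lemma.
Take w = a^p b^p c^{2p} ∈ L (with i=j=p, i+j=2p), |w| = 4p ≥ p.
By the pumping lemma, w = xyz with |xy| ≤ p and |y| > 0.
The first p characters of w are a's, so xy (and hence y) consists only of a's. Write y = a^k, 1 ≤ k ≤ p.
Consider xy^2z = a^{p+k} b^p c^{2p}. Now the a- and b-counts sum to 2p+k, but the c-count is 2p ≠ 2p+k. So xy^2z ∉ L.
This contradicts the pumping lemma, so L is not regular.

a^{p+k} b^p c^{2p}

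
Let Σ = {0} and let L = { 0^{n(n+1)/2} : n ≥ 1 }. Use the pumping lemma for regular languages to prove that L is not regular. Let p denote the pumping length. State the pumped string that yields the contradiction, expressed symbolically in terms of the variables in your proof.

Assume L is regular. Let p be the pumping length given by the pumping lemma.
Take w = 0^{p(p+1)/2} ∈ L with |w| = p(p+1)/2 ≥ p.
Write w = xyz as guaranteed by the lemma, with |xy| ≤ p and |y| ≥ 1.
Then y = 0^k for some k with 1 ≤ k ≤ p.
Pump with i = 2: xy^2z = 0^{p(p+1)/2+k}. Since 1 ≤ k ≤ p, p(p+1)/2 < p(p+1)/2+k ≤ p(p+1)/2+p < (p+1)(p+2)/2, so p(p+1)/2+k is strictly between consecutive triangular numbers. So xy^2z ∉ L.
This contradicts the pumping lemma, so L is not regular.

0^{p(p+1)/2+k}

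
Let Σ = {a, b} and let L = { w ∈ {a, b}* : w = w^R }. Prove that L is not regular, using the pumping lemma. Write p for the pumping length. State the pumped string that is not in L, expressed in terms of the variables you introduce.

a^{p+k} b a^p

Suppose for contradiction that L is regular, and let p be the pumping length.
Take w = a^p b a^p, a palindrome of length 2p+1 ≥ p.
Write w = xyz as guaranteed by the lemma, with |xy| ≤ p and y is nonempty.
Because |xy| ≤ p and w begins with p copies of a, we have y = a^k with 1 ≤ k ≤ p.
Pump with i = 2: xy^2z = a^{p+k} b a^p. Its reverse is a^p b a^{p+k}, which differs from xy^2z since k ≥ 1. So xy^2z is not a palindrome and xy^2z ∉ L.
This contradicts the pumping lemma, so L is not regular.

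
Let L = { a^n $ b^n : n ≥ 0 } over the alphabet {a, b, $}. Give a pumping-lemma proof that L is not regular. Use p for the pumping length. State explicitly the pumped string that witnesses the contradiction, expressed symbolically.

Assume L is regular. Let p be the pumping length given by the pumping lemma.
Take w = a^p $ b^p ∈ L with |w| = 2p+1 ≥ p.
Write w = xyz as guaranteed by the lemma, with |xy| ≤ p and y is nonempty.
Because |xy| ≤ p and w begins with p copies of a, we have y = a^k with 1 ≤ k ≤ p.
Pump with i = 2: xy^2z = a^{p+k} $ b^p, which would require p+k = p. But k ≥ 1, so xy^2z ∉ L.
This is a contradiction; hence L is not regular.

a^{p+k} $ b^p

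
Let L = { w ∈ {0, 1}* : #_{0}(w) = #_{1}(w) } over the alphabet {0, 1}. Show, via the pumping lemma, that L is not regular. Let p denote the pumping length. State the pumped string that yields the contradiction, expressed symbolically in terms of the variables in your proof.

0^{p+k} 1^p

Toward a contradiction, assume L is regular with pumping length p.
Choose w = 0^p 1^p ∈ L with |w| = 2p ≥ p.
By the pumping lemma, w = xyz with |xy| ≤ p and |y| ≥ 1.
Since the first p symbols of w are all 0's and |xy| ≤ p, y lies entirely in the leading 0-block: y = 0^k for some k with 1 ≤ k ≤ p.
Pump with i = 2: xy^2z = 0^{p+k} 1^p has p+k occurrences of 0 but only p of 1. Since k ≥ 1 the counts differ, so xy^2z ∉ L.
This contradicts the pumping lemma, so L is not regular.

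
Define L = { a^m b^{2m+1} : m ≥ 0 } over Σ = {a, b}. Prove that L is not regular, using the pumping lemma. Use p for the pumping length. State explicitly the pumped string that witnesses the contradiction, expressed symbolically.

a^{p+k} b^{2p+1}

Assume L is regular. Let p be the pumping length given by the pumping lemma.
Let w = a^p b^{2p+1} ∈ L; note |w| = 3p+1 ≥ p.
Write w = xyz as guaranteed by the lemma, with |xy| ≤ p and |y| > 0.
The first p characters of w are a's, so xy (and hence y) consists only of a's. Write y = a^k, 1 ≤ k ≤ p.
Pump with i = 2: xy^2z = a^{p+k} b^{2p+1}. For this to lie in L we would need 2p+1 = 2(p+k)+1, which forces k = 0. But k ≥ 1, so xy^2z ∉ L.
This contradicts the pumping lemma, so L is not regular.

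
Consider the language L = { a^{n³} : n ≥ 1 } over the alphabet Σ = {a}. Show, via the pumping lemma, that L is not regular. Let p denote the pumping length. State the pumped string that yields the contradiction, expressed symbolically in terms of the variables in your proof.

a^{p³+k}

Assume L is regular; let p be its pumping constant.
Take w = a^{p³} ∈ L with |w| = p³ ≥ p.
By the pumping lemma, w = xyz with |xy| ≤ p and |y| ≥ 1.
Then y = a^k for some k with 1 ≤ k ≤ p.
Pump with i = 2: xy^2z = a^{p³+k}. Since 1 ≤ k ≤ p, p³ < p³+k ≤ p³+p < p³+3p²+3p+1 = (p+1)³, so p³+k is not a perfect cube. So xy^2z ∉ L.
This is a contradiction; hence L is not regular.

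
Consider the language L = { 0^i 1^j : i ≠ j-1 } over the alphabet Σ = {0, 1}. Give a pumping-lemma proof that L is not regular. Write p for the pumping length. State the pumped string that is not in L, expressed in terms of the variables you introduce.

Suppose for contradiction that L is regular, and let p be the pumping length.
Choose w = 0^p 1^{p+p!+1}. Since p ≠ (p+p!+1)-1 = p+p!, w ∈ L; and |w| ≥ p.
The pumping lemma gives a decomposition w = xyz where |xy| ≤ p and |y| ≥ 1.
Since the first p symbols of w are all 0's and |xy| ≤ p, y lies entirely in the leading 0-block: y = 0^k for some k with 1 ≤ k ≤ p.
Since 1 ≤ k ≤ p, k divides p!; set t = 1 + p!/k. Then xy^t z has p + (p!/k)·k = p + p! copies of 0. Now the 0-count is p+p! and (1-count)-1 = (p+p!+1)-1 = p+p!, so i ≠ j-1 fails. So xy^t z = 0^{p+p!} 1^{p+p!+1} ∉ L.
This is a contradiction; hence L is not regular.

0^{p+p!} 1^{p+p!+1}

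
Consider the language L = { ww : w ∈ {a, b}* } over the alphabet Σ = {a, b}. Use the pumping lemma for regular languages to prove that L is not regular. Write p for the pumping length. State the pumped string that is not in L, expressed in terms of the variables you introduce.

Suppose for contradiction that L is regular, and let p be the pumping length.
Take w = a^p b^p a^p b^p = uu where u = a^pb^p; then w ∈ L and |w| = 4p ≥ p.
The pumping lemma gives a decomposition w = xyz where |xy| ≤ p and y is nonempty.
Since the first p symbols of w are all a's and |xy| ≤ p, y lies entirely in the leading a-block: y = a^k for some k with 1 ≤ k ≤ p.
Pump with i = 2: xy^2z = a^{p+k} b^p a^p b^p, of length 4p+k. Suppose this equals vv. The string starts with a and ends with b, so v does too; thus the boundary between the two copies of v is a b→a transition. There is exactly one such transition, at position 2p+k, so |v| = 2p+k and |vv| = 4p+2k ≠ 4p+k since k ≥ 1. So xy^2z ∉ L.
This is a contradiction; hence L is not regular.

a^{p+k} b^p a^p b^p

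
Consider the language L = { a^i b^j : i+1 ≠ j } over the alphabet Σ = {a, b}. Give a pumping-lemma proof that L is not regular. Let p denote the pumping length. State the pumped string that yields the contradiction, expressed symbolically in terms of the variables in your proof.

Suppose for contradiction that L is regular, and let p be the pumping length.
Choose w = a^p b^{p+p!+1}. Since p ≠ (p+p!+1)-1 = p+p!, w ∈ L; and |w| ≥ p.
By the pumping lemma, w = xyz with |xy| ≤ p and |y| > 0.
Since the first p symbols of w are all a's and |xy| ≤ p, y lies entirely in the leading a-block: y = a^k for some k with 1 ≤ k ≤ p.
Since 1 ≤ k ≤ p, k divides p!; set t = 1 + p!/k. Then xy^t z has p + (p!/k)·k = p + p! copies of a. Now the a-count is p+p! and (b-count)-1 = (p+p!+1)-1 = p+p!, so i+1 ≠ j fails. So xy^t z = a^{p+p!} b^{p+p!+1} ∉ L.
This is a contradiction; hence L is not regular.

a^{p+p!} b^{p+p!+1}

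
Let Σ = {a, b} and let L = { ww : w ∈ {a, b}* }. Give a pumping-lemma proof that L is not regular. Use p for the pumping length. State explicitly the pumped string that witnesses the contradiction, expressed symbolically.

Toward a contradiction, assume L is regular with pumping length p.
Take w = a^p b^p a^p b^p = uu where u = a^pb^p; then w ∈ L and |w| = 4p ≥ p.
The pumping lemma gives a decomposition w = xyz where |xy| ≤ p and |y| ≥ 1.
The first p characters of w are a's, so xy (and hence y) consists only of a's. Write y = a^k, 1 ≤ k ≤ p.
Pump with i = 2: xy^2z = a^{p+k} b^p a^p b^p, of length 4p+k. Suppose this equals vv. The string starts with a and ends with b, so v does too; thus the boundary between the two copies of v is a b→a transition. There is exactly one such transition, at position 2p+k, so |v| = 2p+k and |vv| = 4p+2k ≠ 4p+k since k ≥ 1. So xy^2z ∉ L.
Contradiction. Therefore L is not regular.

a^{p+k} b^p a^p b^p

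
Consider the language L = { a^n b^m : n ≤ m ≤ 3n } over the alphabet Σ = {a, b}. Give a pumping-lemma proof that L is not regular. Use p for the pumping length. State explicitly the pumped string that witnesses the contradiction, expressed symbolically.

Assume L is regular; let p be its pumping constant.
Take w = a^p b^p ∈ L (since p ≤ p ≤ 3p), with |w| = 2p ≥ p.
By the pumping lemma, w = xyz with |xy| ≤ p and |y| ≥ 1.
Because |xy| ≤ p and w begins with p copies of a, we have y = a^k with 1 ≤ k ≤ p.
Pump with i = 2: xy^2z = a^{p+k} b^p. Now n = p+k > p = m, so the condition n ≤ m fails. Thus xy^2z ∉ L.
This is a contradiction; hence L is not regular.

a^{p+k} b^p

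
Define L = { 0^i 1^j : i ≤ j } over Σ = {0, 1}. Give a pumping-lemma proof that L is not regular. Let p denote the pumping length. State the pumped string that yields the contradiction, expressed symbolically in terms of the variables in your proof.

0^{p+k} 1^p

Assume L is regular. Let p be the pumping length given by the pumping lemma.
Choose w = 0^p 1^p ∈ L, with |w| = 2p ≥ p.
Write w = xyz as guaranteed by the lemma, with |xy| ≤ p and y is nonempty.
Because |xy| ≤ p and w begins with p copies of 0, we have y = 0^k with 1 ≤ k ≤ p.
Consider xy^2z = 0^{p+k} 1^p. Since k ≥ 1, the 0-count p+k exceeds the 1-count p, so i ≤ j fails; thus xy^2z ∉ L.
This contradicts the pumping lemma, so L is not regular.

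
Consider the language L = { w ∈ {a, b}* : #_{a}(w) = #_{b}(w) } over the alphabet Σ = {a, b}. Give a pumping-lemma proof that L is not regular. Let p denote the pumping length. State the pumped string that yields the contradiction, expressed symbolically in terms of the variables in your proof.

Suppose for contradiction that L is regular, and let p be the pumping length.
Choose w = a^p b^p ∈ L with |w| = 2p ≥ p.
By the pumping lemma, w = xyz with |xy| ≤ p and y is nonempty.
The first p characters of w are a's, so xy (and hence y) consists only of a's. Write y = a^k, 1 ≤ k ≤ p.
Pump with i = 2: xy^2z = a^{p+k} b^p has p+k occurrences of a but only p of b. Since k ≥ 1 the counts differ, so xy^2z ∉ L.
Contradiction. Therefore L is not regular.

a^{p+k} b^p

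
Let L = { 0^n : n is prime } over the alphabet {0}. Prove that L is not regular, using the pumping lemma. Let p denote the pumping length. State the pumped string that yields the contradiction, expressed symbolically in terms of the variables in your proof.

0^{q(1+k)}

Assume L is regular. Let p be the pumping length given by the pumping lemma.
Let q be a prime with q ≥ p+2 (infinitely many primes exist), and take w = 0^q ∈ L with |w| = q ≥ p.
By the pumping lemma, w = xyz with |xy| ≤ p and |y| ≥ 1.
Then y = 0^k for some k with 1 ≤ k ≤ p.
Since 1 ≤ k ≤ p, |xz| = q-k. Pump with i = q+1: |xy^{q+1}z| = (q-k)+(q+1)k = q+qk = q(1+k), which is composite (both factors ≥ 2). So xy^{q+1}z = 0^{q(1+k)} ∉ L.
This contradicts the pumping lemma, so L is not regular.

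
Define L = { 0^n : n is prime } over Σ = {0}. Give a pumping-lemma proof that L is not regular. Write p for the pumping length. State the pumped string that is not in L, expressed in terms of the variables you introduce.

Assume L is regular; let p be its pumping constant.
Let q be a prime with q ≥ p+2 (infinitely many primes exist), and take w = 0^q ∈ L with |w| = q ≥ p.
The pumping lemma gives a decomposition w = xyz where |xy| ≤ p and |y| > 0.
Then y = 0^k for some k with 1 ≤ k ≤ p.
Since 1 ≤ k ≤ p, |xz| = q-k. Pump with i = q+1: |xy^{q+1}z| = (q-k)+(q+1)k = q+qk = q(1+k), which is composite (both factors ≥ 2). So xy^{q+1}z = 0^{q(1+k)} ∉ L.
This contradicts the pumping lemma, so L is not regular.

0^{q(1+k)}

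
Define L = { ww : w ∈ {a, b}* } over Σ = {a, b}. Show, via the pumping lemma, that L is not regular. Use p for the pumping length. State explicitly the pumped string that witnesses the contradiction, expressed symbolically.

a^{p+k} b^p a^p b^p

Assume L is regular; let p be its pumping constant.
Take w = a^p b^p a^p b^p = uu where u = a^pb^p; then w ∈ L and |w| = 4p ≥ p.
The pumping lemma gives a decomposition w = xyz where |xy| ≤ p and |y| ≥ 1.
Because |xy| ≤ p and w begins with p copies of a, we have y = a^k with 1 ≤ k ≤ p.
Pump with i = 2: xy^2z = a^{p+k} b^p a^p b^p, of length 4p+k. Suppose this equals vv. The string starts with a and ends with b, so v does too; thus the boundary between the two copies of v is a b→a transition. There is exactly one such transition, at position 2p+k, so |v| = 2p+k and |vv| = 4p+2k ≠ 4p+k since k ≥ 1. So xy^2z ∉ L.
Contradiction. Therefore L is not regular.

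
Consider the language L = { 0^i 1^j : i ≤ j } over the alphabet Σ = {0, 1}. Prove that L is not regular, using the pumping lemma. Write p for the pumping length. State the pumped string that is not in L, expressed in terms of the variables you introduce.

0^{p+k} 1^p

Toward a contradiction, assume L is regular with pumping length p.
Choose w = 0^p 1^p ∈ L, with |w| = 2p ≥ p.
The pumping lemma gives a decomposition w = xyz where |xy| ≤ p and y is nonempty.
Since the first p symbols of w are all 0's and |xy| ≤ p, y lies entirely in the leading 0-block: y = 0^k for some k with 1 ≤ k ≤ p.
Consider xy^2z = 0^{p+k} 1^p. Since k ≥ 1, the 0-count p+k exceeds the 1-count p, so i ≤ j fails; thus xy^2z ∉ L.
This contradicts the pumping lemma, so L is not regular.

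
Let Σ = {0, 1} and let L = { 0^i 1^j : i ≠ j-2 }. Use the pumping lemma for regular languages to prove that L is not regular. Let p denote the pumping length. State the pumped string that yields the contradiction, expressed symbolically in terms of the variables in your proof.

Assume L is regular. Let p be the pumping length given by the pumping lemma.
Choose w = 0^p 1^{p+p!+2}. Since p ≠ (p+p!+2)-2 = p+p!, w ∈ L; and |w| ≥ p.
Write w = xyz as guaranteed by the lemma, with |xy| ≤ p and |y| > 0.
Because |xy| ≤ p and w begins with p copies of 0, we have y = 0^k with 1 ≤ k ≤ p.
Since 1 ≤ k ≤ p, k divides p!; set t = 1 + p!/k. Then xy^t z has p + (p!/k)·k = p + p! copies of 0. Now the 0-count is p+p! and (1-count)-2 = (p+p!+2)-2 = p+p!, so i ≠ j-2 fails. So xy^t z = 0^{p+p!} 1^{p+p!+2} ∉ L.
This is a contradiction; hence L is not regular.

0^{p+p!} 1^{p+p!+2}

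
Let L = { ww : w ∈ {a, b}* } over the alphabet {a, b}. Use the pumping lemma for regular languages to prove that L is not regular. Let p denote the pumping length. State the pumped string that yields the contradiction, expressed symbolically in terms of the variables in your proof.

Assume L is regular; let p be its pumping constant.
Take w = a^p b^p a^p b^p = uu where u = a^pb^p; then w ∈ L and |w| = 4p ≥ p.
Write w = xyz as guaranteed by the lemma, with |xy| ≤ p and |y| ≥ 1.
Because |xy| ≤ p and w begins with p copies of a, we have y = a^k with 1 ≤ k ≤ p.
Pump with i = 2: xy^2z = a^{p+k} b^p a^p b^p, of length 4p+k. Suppose this equals vv. The string starts with a and ends with b, so v does too; thus the boundary between the two copies of v is a b→a transition. There is exactly one such transition, at position 2p+k, so |v| = 2p+k and |vv| = 4p+2k ≠ 4p+k since k ≥ 1. So xy^2z ∉ L.
This is a contradiction; hence L is not regular.

a^{p+k} b^p a^p b^p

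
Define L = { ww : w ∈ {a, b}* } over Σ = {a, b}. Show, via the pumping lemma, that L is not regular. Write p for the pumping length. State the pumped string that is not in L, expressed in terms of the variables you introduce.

Assume L is regular; let p be its pumping constant.
Take w = a^p b^p a^p b^p = uu where u = a^pb^p; then w ∈ L and |w| = 4p ≥ p.
The pumping lemma gives a decomposition w = xyz where |xy| ≤ p and |y| ≥ 1.
Since the first p symbols of w are all a's and |xy| ≤ p, y lies entirely in the leading a-block: y = a^k for some k with 1 ≤ k ≤ p.
Pump with i = 2: xy^2z = a^{p+k} b^p a^p b^p, of length 4p+k. Suppose this equals vv. The string starts with a and ends with b, so v does too; thus the boundary between the two copies of v is a b→a transition. There is exactly one such transition, at position 2p+k, so |v| = 2p+k and |vv| = 4p+2k ≠ 4p+k since k ≥ 1. So xy^2z ∉ L.
This contradicts the pumping lemma, so L is not regular.

a^{p+k} b^p a^p b^p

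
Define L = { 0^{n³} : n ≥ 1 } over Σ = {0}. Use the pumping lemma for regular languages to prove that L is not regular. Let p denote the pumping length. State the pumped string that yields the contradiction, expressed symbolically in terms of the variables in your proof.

0^{p³+k}

Toward a contradiction, assume L is regular with pumping length p.
Take w = 0^{p³} ∈ L with |w| = p³ ≥ p.
By the pumping lemma, w = xyz with |xy| ≤ p and |y| > 0.
Then y = 0^k for some k with 1 ≤ k ≤ p.
Pump with i = 2: xy^2z = 0^{p³+k}. Since 1 ≤ k ≤ p, p³ < p³+k ≤ p³+p < p³+3p²+3p+1 = (p+1)³, so p³+k is not a perfect cube. So xy^2z ∉ L.
This contradicts the pumping lemma, so L is not regular.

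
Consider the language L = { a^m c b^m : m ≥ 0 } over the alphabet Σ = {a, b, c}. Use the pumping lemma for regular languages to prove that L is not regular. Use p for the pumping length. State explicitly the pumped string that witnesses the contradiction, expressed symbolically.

Assume L is regular. Let p be the pumping length given by the pumping lemma.
Take w = a^p c b^p ∈ L with |w| = 2p+1 ≥ p.
The pumping lemma gives a decomposition w = xyz where |xy| ≤ p and |y| ≥ 1.
Because |xy| ≤ p and w begins with p copies of a, we have y = a^k with 1 ≤ k ≤ p.
Pump with i = 2: xy^2z = a^{p+k} c b^p, which would require p+k = p. But k ≥ 1, so xy^2z ∉ L.
This is a contradiction; hence L is not regular.

a^{p+k} c b^p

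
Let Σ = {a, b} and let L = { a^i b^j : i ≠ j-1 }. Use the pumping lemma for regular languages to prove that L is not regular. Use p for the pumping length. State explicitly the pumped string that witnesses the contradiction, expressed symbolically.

Assume L is regular. Let p be the pumping length given by the pumping lemma.
Choose w = a^p b^{p+p!+1}. Since p ≠ (p+p!+1)-1 = p+p!, w ∈ L; and |w| ≥ p.
By the pumping lemma, w = xyz with |xy| ≤ p and y is nonempty.
The first p characters of w are a's, so xy (and hence y) consists only of a's. Write y = a^k, 1 ≤ k ≤ p.
Since 1 ≤ k ≤ p, k divides p!; set t = 1 + p!/k. Then xy^t z has p + (p!/k)·k = p + p! copies of a. Now the a-count is p+p! and (b-count)-1 = (p+p!+1)-1 = p+p!, so i ≠ j-1 fails. So xy^t z = a^{p+p!} b^{p+p!+1} ∉ L.
This is a contradiction; hence L is not regular.

a^{p+p!} b^{p+p!+1}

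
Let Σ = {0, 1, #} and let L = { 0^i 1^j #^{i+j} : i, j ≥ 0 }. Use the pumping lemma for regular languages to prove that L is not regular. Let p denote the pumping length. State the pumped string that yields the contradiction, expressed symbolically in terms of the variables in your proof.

Assume L is regular; let p be its pumping constant.
Take w = 0^p 1^p #^{2p} ∈ L (with i=j=p, i+j=2p), |w| = 4p ≥ p.
By the pumping lemma, w = xyz with |xy| ≤ p and |y| ≥ 1.
The first p characters of w are 0's, so xy (and hence y) consists only of 0's. Write y = 0^k, 1 ≤ k ≤ p.
Consider xy^2z = 0^{p+k} 1^p #^{2p}. Now the 0- and 1-counts sum to 2p+k, but the #-count is 2p ≠ 2p+k. So xy^2z ∉ L.
This contradicts the pumping lemma, so L is not regular.

0^{p+k} 1^p #^{2p}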